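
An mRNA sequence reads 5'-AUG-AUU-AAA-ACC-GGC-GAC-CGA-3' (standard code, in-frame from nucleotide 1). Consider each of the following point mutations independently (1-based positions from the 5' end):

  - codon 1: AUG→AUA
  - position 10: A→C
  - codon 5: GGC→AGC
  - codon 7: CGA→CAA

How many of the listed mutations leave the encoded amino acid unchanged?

0

Codon 1: AUG (Met) → AUA (Ile) — missense.
Codon 4: ACC (Thr) → CCC (Pro) — missense.
Codon 5: GGC (Gly) → AGC (Ser) — missense.
Codon 7: CGA (Arg) → CAA (Gln) — missense.
Synonymous: 0 of 4.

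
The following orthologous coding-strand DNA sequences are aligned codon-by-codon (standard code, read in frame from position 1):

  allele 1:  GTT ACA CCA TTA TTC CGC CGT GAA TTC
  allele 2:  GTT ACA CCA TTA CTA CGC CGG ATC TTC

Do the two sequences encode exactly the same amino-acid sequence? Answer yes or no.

no

Codon 1: GTT Val / GTT Val — identical.
Codon 2: ACA Thr / ACA Thr — identical.
Codon 3: CCA Pro / CCA Pro — identical.
Codon 4: TTA Leu / TTA Leu — identical.
Codon 5: TTC Phe / CTA Leu — nonsynonymous.
Codon 6: CGC Arg / CGC Arg — identical.
Codon 7: CGT Arg / CGG Arg — synonymous.
Codon 8: GAA Glu / ATC Ile — nonsynonymous.
Codon 9: TTC Phe / TTC Phe — identical.
Nonsynonymous differences: 2 → different protein.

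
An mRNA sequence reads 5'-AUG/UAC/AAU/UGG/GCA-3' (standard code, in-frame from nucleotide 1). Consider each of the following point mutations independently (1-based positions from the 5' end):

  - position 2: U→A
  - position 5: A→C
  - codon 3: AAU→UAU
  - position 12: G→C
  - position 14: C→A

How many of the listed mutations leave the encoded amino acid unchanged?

Codon 1: AUG (Met) → AAG (Lys) — missense.
Codon 2: UAC (Tyr) → UCC (Ser) — missense.
Codon 3: AAU (Asn) → UAU (Tyr) — missense.
Codon 4: UGG (Trp) → UGC (Cys) — missense.
Codon 5: GCA (Ala) → GAA (Glu) — missense.
Synonymous: 0 of 5.

0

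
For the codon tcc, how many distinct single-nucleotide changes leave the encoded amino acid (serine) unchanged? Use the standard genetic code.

3

Position 1: none → 0 synonymous.
Position 2: none → 0 synonymous.
Position 3: TCT, TCA, TCG → 3 synonymous.
Total: 0 + 0 + 3 = 3.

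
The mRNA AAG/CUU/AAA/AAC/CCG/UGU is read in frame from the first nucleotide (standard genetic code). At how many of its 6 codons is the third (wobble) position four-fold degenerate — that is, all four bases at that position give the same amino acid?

2

Codon 1 AAG (Lys): third position 2-fold.
Codon 2 CUU (Leu): third position 4-fold.
Codon 3 AAA (Lys): third position 2-fold.
Codon 4 AAC (Asn): third position 2-fold.
Codon 5 CCG (Pro): third position 4-fold.
Codon 6 UGU (Cys): third position 2-fold.
Four-fold degenerate third positions: 2.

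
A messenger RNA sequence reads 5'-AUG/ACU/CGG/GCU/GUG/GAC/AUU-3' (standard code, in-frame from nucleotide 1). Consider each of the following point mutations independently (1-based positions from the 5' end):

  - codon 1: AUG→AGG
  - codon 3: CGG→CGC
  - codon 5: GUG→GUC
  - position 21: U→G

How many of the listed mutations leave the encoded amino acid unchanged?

2

Codon 1: AUG (Met) → AGG (Arg) — missense.
Codon 3: CGG (Arg) → CGC (Arg) — synonymous.
Codon 5: GUG (Val) → GUC (Val) — synonymous.
Codon 7: AUU (Ile) → AUG (Met) — missense.
Synonymous: 2 of 4.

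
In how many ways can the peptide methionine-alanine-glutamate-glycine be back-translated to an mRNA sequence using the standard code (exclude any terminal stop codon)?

32

Met: 1 codon.
Ala: 4 codons.
Glu: 2 codons.
Gly: 4 codons.
1 × 4 × 2 × 4 = 32.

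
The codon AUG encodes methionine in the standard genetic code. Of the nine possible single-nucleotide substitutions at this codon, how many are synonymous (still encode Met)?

0

Position 1: none → 0 synonymous.
Position 2: none → 0 synonymous.
Position 3: none → 0 synonymous.
Total: 0 + 0 + 0 = 0.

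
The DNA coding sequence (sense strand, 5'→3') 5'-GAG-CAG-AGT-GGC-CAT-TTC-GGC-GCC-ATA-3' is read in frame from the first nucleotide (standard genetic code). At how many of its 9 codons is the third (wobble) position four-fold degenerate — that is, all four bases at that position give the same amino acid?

Codon 1 GAG (Glu): third position 2-fold.
Codon 2 CAG (Gln): third position 2-fold.
Codon 3 AGT (Ser): third position 2-fold.
Codon 4 GGC (Gly): third position 4-fold.
Codon 5 CAT (His): third position 2-fold.
Codon 6 TTC (Phe): third position 2-fold.
Codon 7 GGC (Gly): third position 4-fold.
Codon 8 GCC (Ala): third position 4-fold.
Codon 9 ATA (Ile): third position 3-fold.
Four-fold degenerate third positions: 3.

3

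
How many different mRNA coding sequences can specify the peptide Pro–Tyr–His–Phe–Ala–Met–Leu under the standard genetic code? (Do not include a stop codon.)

768

Pro: 4 codons.
Tyr: 2 codons.
His: 2 codons.
Phe: 2 codons.
Ala: 4 codons.
Met: 1 codon.
Leu: 6 codons.
4 × 2 × 2 × 2 × 4 × 1 × 6 = 768.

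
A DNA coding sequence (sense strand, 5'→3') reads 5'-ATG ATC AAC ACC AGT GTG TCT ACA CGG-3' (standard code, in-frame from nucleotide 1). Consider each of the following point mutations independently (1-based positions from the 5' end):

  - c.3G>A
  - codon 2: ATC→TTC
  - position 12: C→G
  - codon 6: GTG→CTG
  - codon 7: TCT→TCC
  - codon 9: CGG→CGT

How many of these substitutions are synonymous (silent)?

3

Codon 1: ATG (Met) → ATA (Ile) — missense.
Codon 2: ATC (Ile) → TTC (Phe) — missense.
Codon 4: ACC (Thr) → ACG (Thr) — synonymous.
Codon 6: GTG (Val) → CTG (Leu) — missense.
Codon 7: TCT (Ser) → TCC (Ser) — synonymous.
Codon 9: CGG (Arg) → CGT (Arg) — synonymous.
Synonymous: 3 of 6.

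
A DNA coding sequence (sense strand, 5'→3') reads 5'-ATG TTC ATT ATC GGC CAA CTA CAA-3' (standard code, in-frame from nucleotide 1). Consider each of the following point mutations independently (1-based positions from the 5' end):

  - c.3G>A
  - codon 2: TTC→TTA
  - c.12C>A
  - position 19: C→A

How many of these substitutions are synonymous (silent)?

1

Codon 1: ATG (Met) → ATA (Ile) — missense.
Codon 2: TTC (Phe) → TTA (Leu) — missense.
Codon 4: ATC (Ile) → ATA (Ile) — synonymous.
Codon 7: CTA (Leu) → ATA (Ile) — missense.
Synonymous: 1 of 4.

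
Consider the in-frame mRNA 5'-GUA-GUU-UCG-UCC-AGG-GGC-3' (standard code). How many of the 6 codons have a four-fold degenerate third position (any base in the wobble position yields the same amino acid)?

5

Codon 1 GUA (Val): third position 4-fold.
Codon 2 GUU (Val): third position 4-fold.
Codon 3 UCG (Ser): third position 4-fold.
Codon 4 UCC (Ser): third position 4-fold.
Codon 5 AGG (Arg): third position 2-fold.
Codon 6 GGC (Gly): third position 4-fold.
Four-fold degenerate third positions: 5.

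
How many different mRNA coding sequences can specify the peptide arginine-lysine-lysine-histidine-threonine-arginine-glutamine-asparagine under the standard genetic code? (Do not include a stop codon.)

Arg: 6 codons.
Lys: 2 codons.
Lys: 2 codons.
His: 2 codons.
Thr: 4 codons.
Arg: 6 codons.
Gln: 2 codons.
Asn: 2 codons.
6 × 2 × 2 × 2 × 4 × 6 × 2 × 2 = 4608.

4608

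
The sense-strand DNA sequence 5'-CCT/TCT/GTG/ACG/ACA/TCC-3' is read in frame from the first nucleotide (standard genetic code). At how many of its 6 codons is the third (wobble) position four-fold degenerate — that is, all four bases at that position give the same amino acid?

Codon 1 CCT (Pro): third position 4-fold.
Codon 2 TCT (Ser): third position 4-fold.
Codon 3 GTG (Val): third position 4-fold.
Codon 4 ACG (Thr): third position 4-fold.
Codon 5 ACA (Thr): third position 4-fold.
Codon 6 TCC (Ser): third position 4-fold.
Four-fold degenerate third positions: 6.

6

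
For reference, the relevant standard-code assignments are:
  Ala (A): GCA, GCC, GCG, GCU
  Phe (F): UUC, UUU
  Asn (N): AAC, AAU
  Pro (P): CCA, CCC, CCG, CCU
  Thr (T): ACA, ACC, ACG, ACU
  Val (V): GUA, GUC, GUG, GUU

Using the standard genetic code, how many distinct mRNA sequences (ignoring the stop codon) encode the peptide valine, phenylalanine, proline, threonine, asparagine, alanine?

1024

Val: 4 codons.
Phe: 2 codons.
Pro: 4 codons.
Thr: 4 codons.
Asn: 2 codons.
Ala: 4 codons.
4 × 2 × 4 × 4 × 2 × 4 = 1024.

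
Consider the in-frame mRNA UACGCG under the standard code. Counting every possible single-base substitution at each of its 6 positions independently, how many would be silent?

Codon 1 (UAC, Tyr): 1 synonymous substitution.
Codon 2 (GCG, Ala): 3 synonymous substitutions.
Total: 1 + 3 = 4.

4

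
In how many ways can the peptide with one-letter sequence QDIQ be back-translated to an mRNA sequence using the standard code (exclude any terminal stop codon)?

24

Gln: 2 codons.
Asp: 2 codons.
Ile: 3 codons.
Gln: 2 codons.
2 × 2 × 3 × 2 = 24.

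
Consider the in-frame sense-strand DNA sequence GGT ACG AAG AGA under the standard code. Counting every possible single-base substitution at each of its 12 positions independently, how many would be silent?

9

Codon 1 (GGT, Gly): 3 synonymous substitutions.
Codon 2 (ACG, Thr): 3 synonymous substitutions.
Codon 3 (AAG, Lys): 1 synonymous substitution.
Codon 4 (AGA, Arg): 2 synonymous substitutions.
Total: 3 + 3 + 1 + 2 = 9.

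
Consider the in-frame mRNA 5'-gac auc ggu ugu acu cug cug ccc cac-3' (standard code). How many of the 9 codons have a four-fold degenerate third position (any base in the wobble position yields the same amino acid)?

5

Codon 1 GAC (Asp): third position 2-fold.
Codon 2 AUC (Ile): third position 3-fold.
Codon 3 GGU (Gly): third position 4-fold.
Codon 4 UGU (Cys): third position 2-fold.
Codon 5 ACU (Thr): third position 4-fold.
Codon 6 CUG (Leu): third position 4-fold.
Codon 7 CUG (Leu): third position 4-fold.
Codon 8 CCC (Pro): third position 4-fold.
Codon 9 CAC (His): third position 2-fold.
Four-fold degenerate third positions: 5.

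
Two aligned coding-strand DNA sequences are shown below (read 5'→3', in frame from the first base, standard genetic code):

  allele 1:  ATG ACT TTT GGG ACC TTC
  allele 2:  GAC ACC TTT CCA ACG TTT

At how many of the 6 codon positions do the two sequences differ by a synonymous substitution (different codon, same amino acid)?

Codon 1: ATG Met / GAC Asp — nonsynonymous.
Codon 2: ACT Thr / ACC Thr — synonymous.
Codon 3: TTT Phe / TTT Phe — identical.
Codon 4: GGG Gly / CCA Pro — nonsynonymous.
Codon 5: ACC Thr / ACG Thr — synonymous.
Codon 6: TTC Phe / TTT Phe — synonymous.
Synonymous differences: 3.

3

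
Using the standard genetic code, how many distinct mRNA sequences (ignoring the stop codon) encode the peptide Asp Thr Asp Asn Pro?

128

Asp: 2 codons.
Thr: 4 codons.
Asp: 2 codons.
Asn: 2 codons.
Pro: 4 codons.
2 × 4 × 2 × 2 × 4 = 128.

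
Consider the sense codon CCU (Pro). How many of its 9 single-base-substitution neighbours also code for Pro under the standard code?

Position 1: none → 0 synonymous.
Position 2: none → 0 synonymous.
Position 3: CCC, CCA, CCG → 3 synonymous.
Total: 0 + 0 + 3 = 3.

3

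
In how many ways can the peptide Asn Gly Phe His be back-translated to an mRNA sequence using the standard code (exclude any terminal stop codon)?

32

Asn: 2 codons.
Gly: 4 codons.
Phe: 2 codons.
His: 2 codons.
2 × 4 × 2 × 2 = 32.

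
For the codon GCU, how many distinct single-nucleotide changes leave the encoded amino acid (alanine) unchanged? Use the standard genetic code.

Position 1: none → 0 synonymous.
Position 2: none → 0 synonymous.
Position 3: GCC, GCA, GCG → 3 synonymous.
Total: 0 + 0 + 3 = 3.

3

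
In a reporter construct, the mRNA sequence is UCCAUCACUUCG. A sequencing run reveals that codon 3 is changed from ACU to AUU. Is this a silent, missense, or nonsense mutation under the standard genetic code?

missense

Position 8 falls in codon 3: ACU → Thr.
After the substitution the codon is AUU → Ile.
Thr ≠ Ile, so this is a missense mutation.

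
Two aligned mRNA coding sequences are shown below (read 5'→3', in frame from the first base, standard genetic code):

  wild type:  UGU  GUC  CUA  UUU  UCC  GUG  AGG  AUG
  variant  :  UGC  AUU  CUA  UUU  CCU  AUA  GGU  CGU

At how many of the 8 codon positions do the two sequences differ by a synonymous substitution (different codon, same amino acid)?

Codon 1: UGU Cys / UGC Cys — synonymous.
Codon 2: GUC Val / AUU Ile — nonsynonymous.
Codon 3: CUA Leu / CUA Leu — identical.
Codon 4: UUU Phe / UUU Phe — identical.
Codon 5: UCC Ser / CCU Pro — nonsynonymous.
Codon 6: GUG Val / AUA Ile — nonsynonymous.
Codon 7: AGG Arg / GGU Gly — nonsynonymous.
Codon 8: AUG Met / CGU Arg — nonsynonymous.
Synonymous differences: 1.

1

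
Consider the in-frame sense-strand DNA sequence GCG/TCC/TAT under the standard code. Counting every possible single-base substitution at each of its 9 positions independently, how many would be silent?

7

Codon 1 (GCG, Ala): 3 synonymous substitutions.
Codon 2 (TCC, Ser): 3 synonymous substitutions.
Codon 3 (TAT, Tyr): 1 synonymous substitution.
Total: 3 + 3 + 1 = 7.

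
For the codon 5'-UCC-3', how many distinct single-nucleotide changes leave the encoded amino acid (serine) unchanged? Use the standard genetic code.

Position 1: none → 0 synonymous.
Position 2: none → 0 synonymous.
Position 3: UCU, UCA, UCG → 3 synonymous.
Total: 0 + 0 + 3 = 3.

3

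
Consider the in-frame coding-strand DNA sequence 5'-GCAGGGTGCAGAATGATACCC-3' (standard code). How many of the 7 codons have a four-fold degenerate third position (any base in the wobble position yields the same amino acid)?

Codon 1 GCA (Ala): third position 4-fold.
Codon 2 GGG (Gly): third position 4-fold.
Codon 3 TGC (Cys): third position 2-fold.
Codon 4 AGA (Arg): third position 2-fold.
Codon 5 ATG (Met): third position 1-fold.
Codon 6 ATA (Ile): third position 3-fold.
Codon 7 CCC (Pro): third position 4-fold.
Four-fold degenerate third positions: 3.

3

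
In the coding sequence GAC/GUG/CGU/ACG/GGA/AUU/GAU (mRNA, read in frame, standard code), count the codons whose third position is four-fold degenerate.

Codon 1 GAC (Asp): third position 2-fold.
Codon 2 GUG (Val): third position 4-fold.
Codon 3 CGU (Arg): third position 4-fold.
Codon 4 ACG (Thr): third position 4-fold.
Codon 5 GGA (Gly): third position 4-fold.
Codon 6 AUU (Ile): third position 3-fold.
Codon 7 GAU (Asp): third position 2-fold.
Four-fold degenerate third positions: 4.

4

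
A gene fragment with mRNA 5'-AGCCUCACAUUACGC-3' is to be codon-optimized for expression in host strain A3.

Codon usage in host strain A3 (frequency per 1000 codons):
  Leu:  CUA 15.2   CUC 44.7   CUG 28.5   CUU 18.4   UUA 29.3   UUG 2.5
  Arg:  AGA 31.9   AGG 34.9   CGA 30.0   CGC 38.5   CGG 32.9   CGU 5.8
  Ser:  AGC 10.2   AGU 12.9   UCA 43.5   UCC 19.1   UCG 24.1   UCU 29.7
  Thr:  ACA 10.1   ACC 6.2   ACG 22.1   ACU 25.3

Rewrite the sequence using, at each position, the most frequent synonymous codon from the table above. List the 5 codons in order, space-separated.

Codon 1 (Ser): best is UCA at 43.5.
Codon 2 (Leu): best is CUC at 44.7.
Codon 3 (Thr): best is ACU at 25.3.
Codon 4 (Leu): best is CUC at 44.7.
Codon 5 (Arg): best is CGC at 38.5.

UCA CUC ACU CUC CGC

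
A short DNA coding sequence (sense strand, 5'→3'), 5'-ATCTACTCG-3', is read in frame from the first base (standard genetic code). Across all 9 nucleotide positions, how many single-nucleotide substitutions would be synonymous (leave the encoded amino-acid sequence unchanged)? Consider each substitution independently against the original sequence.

6

Codon 1 (ATC, Ile): 2 synonymous substitutions.
Codon 2 (TAC, Tyr): 1 synonymous substitution.
Codon 3 (TCG, Ser): 3 synonymous substitutions.
Total: 2 + 1 + 3 = 6.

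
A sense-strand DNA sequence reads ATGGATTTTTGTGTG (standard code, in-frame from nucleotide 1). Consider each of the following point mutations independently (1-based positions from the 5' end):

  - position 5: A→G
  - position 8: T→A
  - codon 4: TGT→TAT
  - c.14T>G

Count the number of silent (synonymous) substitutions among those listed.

0

Codon 2: GAT (Asp) → GGT (Gly) — missense.
Codon 3: TTT (Phe) → TAT (Tyr) — missense.
Codon 4: TGT (Cys) → TAT (Tyr) — missense.
Codon 5: GTG (Val) → GGG (Gly) — missense.
Synonymous: 0 of 4.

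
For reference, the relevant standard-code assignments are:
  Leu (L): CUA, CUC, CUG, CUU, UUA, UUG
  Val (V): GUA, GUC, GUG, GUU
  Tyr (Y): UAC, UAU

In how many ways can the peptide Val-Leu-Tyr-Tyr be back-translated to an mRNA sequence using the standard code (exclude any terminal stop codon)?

Val: 4 codons.
Leu: 6 codons.
Tyr: 2 codons.
Tyr: 2 codons.
4 × 6 × 2 × 2 = 96.

96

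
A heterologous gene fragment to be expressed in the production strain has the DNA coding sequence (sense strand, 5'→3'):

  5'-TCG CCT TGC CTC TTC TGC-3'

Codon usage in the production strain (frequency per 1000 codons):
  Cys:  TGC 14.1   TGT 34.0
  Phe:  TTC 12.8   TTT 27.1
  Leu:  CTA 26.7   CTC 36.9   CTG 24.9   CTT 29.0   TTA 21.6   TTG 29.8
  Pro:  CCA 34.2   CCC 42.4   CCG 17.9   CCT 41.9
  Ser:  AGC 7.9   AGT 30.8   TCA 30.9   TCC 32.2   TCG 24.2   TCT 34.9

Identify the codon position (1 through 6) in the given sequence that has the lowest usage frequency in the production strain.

5

Codon 1 TCG (Ser): 24.2 per 1000.
Codon 2 CCT (Pro): 41.9 per 1000.
Codon 3 TGC (Cys): 14.1 per 1000.
Codon 4 CTC (Leu): 36.9 per 1000.
Codon 5 TTC (Phe): 12.8 per 1000.
Codon 6 TGC (Cys): 14.1 per 1000.
Lowest frequency is 12.8 at codon 5.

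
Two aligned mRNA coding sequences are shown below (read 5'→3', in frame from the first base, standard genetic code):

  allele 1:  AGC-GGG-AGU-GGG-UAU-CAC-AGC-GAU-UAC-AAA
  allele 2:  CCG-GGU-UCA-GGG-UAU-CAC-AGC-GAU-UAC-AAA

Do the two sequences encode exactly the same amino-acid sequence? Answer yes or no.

Codon 1: AGC Ser / CCG Pro — nonsynonymous.
Codon 2: GGG Gly / GGU Gly — synonymous.
Codon 3: AGU Ser / UCA Ser — synonymous.
Codon 4: GGG Gly / GGG Gly — identical.
Codon 5: UAU Tyr / UAU Tyr — identical.
Codon 6: CAC His / CAC His — identical.
Codon 7: AGC Ser / AGC Ser — identical.
Codon 8: GAU Asp / GAU Asp — identical.
Codon 9: UAC Tyr / UAC Tyr — identical.
Codon 10: AAA Lys / AAA Lys — identical.
Nonsynonymous differences: 1 → different protein.

no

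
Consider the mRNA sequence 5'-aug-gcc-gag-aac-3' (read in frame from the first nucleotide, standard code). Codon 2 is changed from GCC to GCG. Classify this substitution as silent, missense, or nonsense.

silent

Position 6 falls in codon 2: GCC → Ala.
After the substitution the codon is GCG → Ala.
Both encode Ala, so the change is synonymous.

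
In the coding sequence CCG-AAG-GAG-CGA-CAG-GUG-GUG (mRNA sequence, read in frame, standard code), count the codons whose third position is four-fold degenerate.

Codon 1 CCG (Pro): third position 4-fold.
Codon 2 AAG (Lys): third position 2-fold.
Codon 3 GAG (Glu): third position 2-fold.
Codon 4 CGA (Arg): third position 4-fold.
Codon 5 CAG (Gln): third position 2-fold.
Codon 6 GUG (Val): third position 4-fold.
Codon 7 GUG (Val): third position 4-fold.
Four-fold degenerate third positions: 4.

4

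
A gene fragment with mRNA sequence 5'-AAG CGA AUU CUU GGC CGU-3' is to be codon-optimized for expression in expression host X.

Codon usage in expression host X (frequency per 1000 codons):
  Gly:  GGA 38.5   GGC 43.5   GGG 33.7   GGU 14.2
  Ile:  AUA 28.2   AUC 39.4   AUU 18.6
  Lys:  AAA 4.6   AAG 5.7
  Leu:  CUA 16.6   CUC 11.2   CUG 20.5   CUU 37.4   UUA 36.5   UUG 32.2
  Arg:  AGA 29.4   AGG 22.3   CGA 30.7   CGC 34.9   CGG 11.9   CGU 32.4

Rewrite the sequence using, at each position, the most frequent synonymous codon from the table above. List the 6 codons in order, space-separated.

AAG CGC AUC CUU GGC CGC

Codon 1 (Lys): best is AAG at 5.7.
Codon 2 (Arg): best is CGC at 34.9.
Codon 3 (Ile): best is AUC at 39.4.
Codon 4 (Leu): best is CUU at 37.4.
Codon 5 (Gly): best is GGC at 43.5.
Codon 6 (Arg): best is CGC at 34.9.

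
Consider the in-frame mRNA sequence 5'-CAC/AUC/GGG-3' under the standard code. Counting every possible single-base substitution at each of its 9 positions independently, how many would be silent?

Codon 1 (CAC, His): 1 synonymous substitution.
Codon 2 (AUC, Ile): 2 synonymous substitutions.
Codon 3 (GGG, Gly): 3 synonymous substitutions.
Total: 1 + 2 + 3 = 6.

6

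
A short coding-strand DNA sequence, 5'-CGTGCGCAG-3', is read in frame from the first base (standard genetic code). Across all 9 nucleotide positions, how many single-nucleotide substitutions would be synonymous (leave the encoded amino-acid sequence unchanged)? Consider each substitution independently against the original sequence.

Codon 1 (CGT, Arg): 3 synonymous substitutions.
Codon 2 (GCG, Ala): 3 synonymous substitutions.
Codon 3 (CAG, Gln): 1 synonymous substitution.
Total: 3 + 3 + 1 = 7.

7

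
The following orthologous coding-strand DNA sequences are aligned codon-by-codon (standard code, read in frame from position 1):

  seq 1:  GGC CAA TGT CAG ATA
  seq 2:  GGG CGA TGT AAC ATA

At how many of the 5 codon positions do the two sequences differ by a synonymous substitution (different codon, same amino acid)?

Codon 1: GGC Gly / GGG Gly — synonymous.
Codon 2: CAA Gln / CGA Arg — nonsynonymous.
Codon 3: TGT Cys / TGT Cys — identical.
Codon 4: CAG Gln / AAC Asn — nonsynonymous.
Codon 5: ATA Ile / ATA Ile — identical.
Synonymous differences: 1.

1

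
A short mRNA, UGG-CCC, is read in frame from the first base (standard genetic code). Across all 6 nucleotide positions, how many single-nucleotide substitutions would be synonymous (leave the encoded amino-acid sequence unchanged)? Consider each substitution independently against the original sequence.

3

Codon 1 (UGG, Trp): 0 synonymous substitutions.
Codon 2 (CCC, Pro): 3 synonymous substitutions.
Total: 0 + 3 = 3.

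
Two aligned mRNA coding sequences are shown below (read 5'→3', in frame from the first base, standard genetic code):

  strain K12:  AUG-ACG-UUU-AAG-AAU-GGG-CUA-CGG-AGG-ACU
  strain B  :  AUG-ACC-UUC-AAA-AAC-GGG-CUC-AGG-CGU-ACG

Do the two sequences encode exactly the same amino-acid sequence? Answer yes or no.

Codon 1: AUG Met / AUG Met — identical.
Codon 2: ACG Thr / ACC Thr — synonymous.
Codon 3: UUU Phe / UUC Phe — synonymous.
Codon 4: AAG Lys / AAA Lys — synonymous.
Codon 5: AAU Asn / AAC Asn — synonymous.
Codon 6: GGG Gly / GGG Gly — identical.
Codon 7: CUA Leu / CUC Leu — synonymous.
Codon 8: CGG Arg / AGG Arg — synonymous.
Codon 9: AGG Arg / CGU Arg — synonymous.
Codon 10: ACU Thr / ACG Thr — synonymous.
Nonsynonymous differences: 0 → same protein.

yes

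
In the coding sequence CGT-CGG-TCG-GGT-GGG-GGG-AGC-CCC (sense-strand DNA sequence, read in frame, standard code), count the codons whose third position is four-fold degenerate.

7

Codon 1 CGT (Arg): third position 4-fold.
Codon 2 CGG (Arg): third position 4-fold.
Codon 3 TCG (Ser): third position 4-fold.
Codon 4 GGT (Gly): third position 4-fold.
Codon 5 GGG (Gly): third position 4-fold.
Codon 6 GGG (Gly): third position 4-fold.
Codon 7 AGC (Ser): third position 2-fold.
Codon 8 CCC (Pro): third position 4-fold.
Four-fold degenerate third positions: 7.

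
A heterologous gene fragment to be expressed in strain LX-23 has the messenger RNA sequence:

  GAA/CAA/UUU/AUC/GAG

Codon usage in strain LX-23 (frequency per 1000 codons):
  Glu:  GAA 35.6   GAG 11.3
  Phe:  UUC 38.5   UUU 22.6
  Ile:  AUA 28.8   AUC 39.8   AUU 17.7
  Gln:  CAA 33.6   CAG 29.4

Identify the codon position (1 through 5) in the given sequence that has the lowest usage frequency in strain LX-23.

Codon 1 GAA (Glu): 35.6 per 1000.
Codon 2 CAA (Gln): 33.6 per 1000.
Codon 3 UUU (Phe): 22.6 per 1000.
Codon 4 AUC (Ile): 39.8 per 1000.
Codon 5 GAG (Glu): 11.3 per 1000.
Lowest frequency is 11.3 at codon 5.

5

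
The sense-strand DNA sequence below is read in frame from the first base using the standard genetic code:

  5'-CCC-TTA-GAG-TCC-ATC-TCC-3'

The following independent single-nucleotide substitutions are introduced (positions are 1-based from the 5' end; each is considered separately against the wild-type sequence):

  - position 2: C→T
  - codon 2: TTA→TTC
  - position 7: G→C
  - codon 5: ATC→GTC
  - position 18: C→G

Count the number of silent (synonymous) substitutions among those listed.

Codon 1: CCC (Pro) → CTC (Leu) — missense.
Codon 2: TTA (Leu) → TTC (Phe) — missense.
Codon 3: GAG (Glu) → CAG (Gln) — missense.
Codon 5: ATC (Ile) → GTC (Val) — missense.
Codon 6: TCC (Ser) → TCG (Ser) — synonymous.
Synonymous: 1 of 5.

1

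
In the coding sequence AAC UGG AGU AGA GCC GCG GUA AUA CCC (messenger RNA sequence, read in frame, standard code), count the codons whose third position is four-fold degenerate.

Codon 1 AAC (Asn): third position 2-fold.
Codon 2 UGG (Trp): third position 1-fold.
Codon 3 AGU (Ser): third position 2-fold.
Codon 4 AGA (Arg): third position 2-fold.
Codon 5 GCC (Ala): third position 4-fold.
Codon 6 GCG (Ala): third position 4-fold.
Codon 7 GUA (Val): third position 4-fold.
Codon 8 AUA (Ile): third position 3-fold.
Codon 9 CCC (Pro): third position 4-fold.
Four-fold degenerate third positions: 4.

4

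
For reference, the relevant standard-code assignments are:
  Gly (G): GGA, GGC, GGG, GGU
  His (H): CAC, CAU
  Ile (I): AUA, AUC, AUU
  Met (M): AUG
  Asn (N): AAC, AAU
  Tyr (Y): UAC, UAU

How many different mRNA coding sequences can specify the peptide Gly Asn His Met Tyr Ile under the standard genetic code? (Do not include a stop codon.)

96

Gly: 4 codons.
Asn: 2 codons.
His: 2 codons.
Met: 1 codon.
Tyr: 2 codons.
Ile: 3 codons.
4 × 2 × 2 × 1 × 2 × 3 = 96.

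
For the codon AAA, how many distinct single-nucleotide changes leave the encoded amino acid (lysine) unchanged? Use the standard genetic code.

1

Position 1: none → 0 synonymous.
Position 2: none → 0 synonymous.
Position 3: AAG → 1 synonymous.
Total: 0 + 0 + 1 = 1.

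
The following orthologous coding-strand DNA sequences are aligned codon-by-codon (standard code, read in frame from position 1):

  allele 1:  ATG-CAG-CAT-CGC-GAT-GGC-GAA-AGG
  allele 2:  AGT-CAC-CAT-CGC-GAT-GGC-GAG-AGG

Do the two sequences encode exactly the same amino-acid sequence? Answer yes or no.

no

Codon 1: ATG Met / AGT Ser — nonsynonymous.
Codon 2: CAG Gln / CAC His — nonsynonymous.
Codon 3: CAT His / CAT His — identical.
Codon 4: CGC Arg / CGC Arg — identical.
Codon 5: GAT Asp / GAT Asp — identical.
Codon 6: GGC Gly / GGC Gly — identical.
Codon 7: GAA Glu / GAG Glu — synonymous.
Codon 8: AGG Arg / AGG Arg — identical.
Nonsynonymous differences: 2 → different protein.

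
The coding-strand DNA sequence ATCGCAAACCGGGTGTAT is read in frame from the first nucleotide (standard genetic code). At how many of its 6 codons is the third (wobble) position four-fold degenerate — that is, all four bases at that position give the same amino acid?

Codon 1 ATC (Ile): third position 3-fold.
Codon 2 GCA (Ala): third position 4-fold.
Codon 3 AAC (Asn): third position 2-fold.
Codon 4 CGG (Arg): third position 4-fold.
Codon 5 GTG (Val): third position 4-fold.
Codon 6 TAT (Tyr): third position 2-fold.
Four-fold degenerate third positions: 3.

3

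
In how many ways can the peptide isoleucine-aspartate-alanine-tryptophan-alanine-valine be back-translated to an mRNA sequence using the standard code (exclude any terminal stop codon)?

384

Ile: 3 codons.
Asp: 2 codons.
Ala: 4 codons.
Trp: 1 codon.
Ala: 4 codons.
Val: 4 codons.
3 × 2 × 4 × 1 × 4 × 4 = 384.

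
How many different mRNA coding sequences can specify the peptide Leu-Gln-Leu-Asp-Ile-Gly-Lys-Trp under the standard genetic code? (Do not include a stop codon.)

Leu: 6 codons.
Gln: 2 codons.
Leu: 6 codons.
Asp: 2 codons.
Ile: 3 codons.
Gly: 4 codons.
Lys: 2 codons.
Trp: 1 codon.
6 × 2 × 6 × 2 × 3 × 4 × 2 × 1 = 3456.

3456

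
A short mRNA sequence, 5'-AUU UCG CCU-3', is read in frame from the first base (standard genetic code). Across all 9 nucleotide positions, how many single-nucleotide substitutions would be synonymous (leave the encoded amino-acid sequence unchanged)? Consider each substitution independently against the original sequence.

8

Codon 1 (AUU, Ile): 2 synonymous substitutions.
Codon 2 (UCG, Ser): 3 synonymous substitutions.
Codon 3 (CCU, Pro): 3 synonymous substitutions.
Total: 2 + 3 + 3 = 8.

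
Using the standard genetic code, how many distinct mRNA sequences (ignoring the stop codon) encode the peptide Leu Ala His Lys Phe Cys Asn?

768

Leu: 6 codons.
Ala: 4 codons.
His: 2 codons.
Lys: 2 codons.
Phe: 2 codons.
Cys: 2 codons.
Asn: 2 codons.
6 × 4 × 2 × 2 × 2 × 2 × 2 = 768.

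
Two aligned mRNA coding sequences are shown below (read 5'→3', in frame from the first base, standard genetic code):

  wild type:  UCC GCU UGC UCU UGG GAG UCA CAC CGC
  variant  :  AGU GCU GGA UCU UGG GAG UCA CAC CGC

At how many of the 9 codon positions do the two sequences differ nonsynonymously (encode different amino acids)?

Codon 1: UCC Ser / AGU Ser — synonymous.
Codon 2: GCU Ala / GCU Ala — identical.
Codon 3: UGC Cys / GGA Gly — nonsynonymous.
Codon 4: UCU Ser / UCU Ser — identical.
Codon 5: UGG Trp / UGG Trp — identical.
Codon 6: GAG Glu / GAG Glu — identical.
Codon 7: UCA Ser / UCA Ser — identical.
Codon 8: CAC His / CAC His — identical.
Codon 9: CGC Arg / CGC Arg — identical.
Nonsynonymous differences: 1.

1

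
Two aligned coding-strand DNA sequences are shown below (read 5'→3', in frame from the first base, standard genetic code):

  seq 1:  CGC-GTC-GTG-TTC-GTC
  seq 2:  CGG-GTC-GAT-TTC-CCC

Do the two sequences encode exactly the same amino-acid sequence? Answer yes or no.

no

Codon 1: CGC Arg / CGG Arg — synonymous.
Codon 2: GTC Val / GTC Val — identical.
Codon 3: GTG Val / GAT Asp — nonsynonymous.
Codon 4: TTC Phe / TTC Phe — identical.
Codon 5: GTC Val / CCC Pro — nonsynonymous.
Nonsynonymous differences: 2 → different protein.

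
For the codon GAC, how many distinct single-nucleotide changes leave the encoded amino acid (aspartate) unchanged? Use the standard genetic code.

1

Position 1: none → 0 synonymous.
Position 2: none → 0 synonymous.
Position 3: GAU → 1 synonymous.
Total: 0 + 0 + 1 = 1.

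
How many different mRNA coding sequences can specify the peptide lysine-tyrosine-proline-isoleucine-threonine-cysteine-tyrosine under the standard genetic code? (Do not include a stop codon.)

768

Lys: 2 codons.
Tyr: 2 codons.
Pro: 4 codons.
Ile: 3 codons.
Thr: 4 codons.
Cys: 2 codons.
Tyr: 2 codons.
2 × 2 × 4 × 3 × 4 × 2 × 2 = 768.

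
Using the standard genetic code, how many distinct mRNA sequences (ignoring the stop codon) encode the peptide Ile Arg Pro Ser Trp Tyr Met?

864

Ile: 3 codons.
Arg: 6 codons.
Pro: 4 codons.
Ser: 6 codons.
Trp: 1 codon.
Tyr: 2 codons.
Met: 1 codon.
3 × 6 × 4 × 6 × 1 × 2 × 1 = 864.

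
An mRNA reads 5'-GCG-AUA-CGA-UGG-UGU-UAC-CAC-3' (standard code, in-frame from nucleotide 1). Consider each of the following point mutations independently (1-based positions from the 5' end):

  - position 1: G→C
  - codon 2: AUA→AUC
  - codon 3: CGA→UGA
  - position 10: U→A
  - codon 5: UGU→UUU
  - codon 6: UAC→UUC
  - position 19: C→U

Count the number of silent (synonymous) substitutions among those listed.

1

Codon 1: GCG (Ala) → CCG (Pro) — missense.
Codon 2: AUA (Ile) → AUC (Ile) — synonymous.
Codon 3: CGA (Arg) → UGA (Stop) — nonsense.
Codon 4: UGG (Trp) → AGG (Arg) — missense.
Codon 5: UGU (Cys) → UUU (Phe) — missense.
Codon 6: UAC (Tyr) → UUC (Phe) — missense.
Codon 7: CAC (His) → UAC (Tyr) — missense.
Synonymous: 1 of 7.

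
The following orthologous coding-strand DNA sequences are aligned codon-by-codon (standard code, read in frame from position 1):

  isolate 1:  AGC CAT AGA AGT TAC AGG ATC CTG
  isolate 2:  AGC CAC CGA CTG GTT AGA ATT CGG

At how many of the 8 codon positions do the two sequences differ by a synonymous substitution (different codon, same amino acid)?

Codon 1: AGC Ser / AGC Ser — identical.
Codon 2: CAT His / CAC His — synonymous.
Codon 3: AGA Arg / CGA Arg — synonymous.
Codon 4: AGT Ser / CTG Leu — nonsynonymous.
Codon 5: TAC Tyr / GTT Val — nonsynonymous.
Codon 6: AGG Arg / AGA Arg — synonymous.
Codon 7: ATC Ile / ATT Ile — synonymous.
Codon 8: CTG Leu / CGG Arg — nonsynonymous.
Synonymous differences: 4.

4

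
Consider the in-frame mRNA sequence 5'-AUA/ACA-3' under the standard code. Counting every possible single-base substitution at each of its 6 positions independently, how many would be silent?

5

Codon 1 (AUA, Ile): 2 synonymous substitutions.
Codon 2 (ACA, Thr): 3 synonymous substitutions.
Total: 2 + 3 = 5.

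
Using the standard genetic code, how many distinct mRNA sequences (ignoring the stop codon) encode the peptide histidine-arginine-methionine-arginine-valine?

His: 2 codons.
Arg: 6 codons.
Met: 1 codon.
Arg: 6 codons.
Val: 4 codons.
2 × 6 × 1 × 6 × 4 = 288.

288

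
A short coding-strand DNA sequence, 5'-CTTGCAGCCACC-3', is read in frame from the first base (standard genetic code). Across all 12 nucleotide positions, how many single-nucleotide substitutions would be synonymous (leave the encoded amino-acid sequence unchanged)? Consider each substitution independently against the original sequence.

12

Codon 1 (CTT, Leu): 3 synonymous substitutions.
Codon 2 (GCA, Ala): 3 synonymous substitutions.
Codon 3 (GCC, Ala): 3 synonymous substitutions.
Codon 4 (ACC, Thr): 3 synonymous substitutions.
Total: 3 + 3 + 3 + 3 = 12.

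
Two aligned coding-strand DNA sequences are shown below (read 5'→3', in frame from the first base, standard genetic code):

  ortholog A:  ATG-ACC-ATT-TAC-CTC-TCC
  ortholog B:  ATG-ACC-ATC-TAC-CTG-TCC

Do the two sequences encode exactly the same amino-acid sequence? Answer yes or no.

Codon 1: ATG Met / ATG Met — identical.
Codon 2: ACC Thr / ACC Thr — identical.
Codon 3: ATT Ile / ATC Ile — synonymous.
Codon 4: TAC Tyr / TAC Tyr — identical.
Codon 5: CTC Leu / CTG Leu — synonymous.
Codon 6: TCC Ser / TCC Ser — identical.
Nonsynonymous differences: 0 → same protein.

yes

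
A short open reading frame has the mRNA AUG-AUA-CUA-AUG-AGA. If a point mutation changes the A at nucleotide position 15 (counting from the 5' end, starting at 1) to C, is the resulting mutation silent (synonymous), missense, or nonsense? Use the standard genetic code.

Position 15 falls in codon 5: AGA → Arg.
After the substitution the codon is AGC → Ser.
Arg ≠ Ser, so this is a missense mutation.

missense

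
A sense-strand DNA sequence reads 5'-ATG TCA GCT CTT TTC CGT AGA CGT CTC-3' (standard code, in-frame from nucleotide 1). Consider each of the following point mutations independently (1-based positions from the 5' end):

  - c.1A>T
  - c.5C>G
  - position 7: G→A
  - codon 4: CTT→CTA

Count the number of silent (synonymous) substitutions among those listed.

Codon 1: ATG (Met) → TTG (Leu) — missense.
Codon 2: TCA (Ser) → TGA (Stop) — nonsense.
Codon 3: GCT (Ala) → ACT (Thr) — missense.
Codon 4: CTT (Leu) → CTA (Leu) — synonymous.
Synonymous: 1 of 4.

1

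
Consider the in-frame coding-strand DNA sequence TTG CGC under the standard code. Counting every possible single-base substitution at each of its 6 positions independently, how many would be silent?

5

Codon 1 (TTG, Leu): 2 synonymous substitutions.
Codon 2 (CGC, Arg): 3 synonymous substitutions.
Total: 2 + 3 = 5.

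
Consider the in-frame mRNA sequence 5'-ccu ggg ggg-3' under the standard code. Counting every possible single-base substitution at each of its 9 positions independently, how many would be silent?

9

Codon 1 (CCU, Pro): 3 synonymous substitutions.
Codon 2 (GGG, Gly): 3 synonymous substitutions.
Codon 3 (GGG, Gly): 3 synonymous substitutions.
Total: 3 + 3 + 3 = 9.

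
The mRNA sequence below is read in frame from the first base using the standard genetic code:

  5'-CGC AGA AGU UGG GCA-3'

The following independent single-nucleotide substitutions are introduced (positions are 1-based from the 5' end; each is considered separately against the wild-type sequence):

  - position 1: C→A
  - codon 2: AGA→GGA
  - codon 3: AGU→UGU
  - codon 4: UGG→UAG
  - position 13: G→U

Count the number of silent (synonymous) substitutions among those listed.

Codon 1: CGC (Arg) → AGC (Ser) — missense.
Codon 2: AGA (Arg) → GGA (Gly) — missense.
Codon 3: AGU (Ser) → UGU (Cys) — missense.
Codon 4: UGG (Trp) → UAG (Stop) — nonsense.
Codon 5: GCA (Ala) → UCA (Ser) — missense.
Synonymous: 0 of 5.

0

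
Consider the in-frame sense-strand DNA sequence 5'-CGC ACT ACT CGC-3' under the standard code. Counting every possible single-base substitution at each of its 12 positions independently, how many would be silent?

12

Codon 1 (CGC, Arg): 3 synonymous substitutions.
Codon 2 (ACT, Thr): 3 synonymous substitutions.
Codon 3 (ACT, Thr): 3 synonymous substitutions.
Codon 4 (CGC, Arg): 3 synonymous substitutions.
Total: 3 + 3 + 3 + 3 = 12.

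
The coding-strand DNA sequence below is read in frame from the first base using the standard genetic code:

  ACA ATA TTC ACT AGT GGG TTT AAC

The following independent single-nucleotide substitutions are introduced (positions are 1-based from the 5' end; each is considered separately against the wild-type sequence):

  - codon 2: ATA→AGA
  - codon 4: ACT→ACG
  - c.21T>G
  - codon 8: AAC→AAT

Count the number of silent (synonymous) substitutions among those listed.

Codon 2: ATA (Ile) → AGA (Arg) — missense.
Codon 4: ACT (Thr) → ACG (Thr) — synonymous.
Codon 7: TTT (Phe) → TTG (Leu) — missense.
Codon 8: AAC (Asn) → AAT (Asn) — synonymous.
Synonymous: 2 of 4.

2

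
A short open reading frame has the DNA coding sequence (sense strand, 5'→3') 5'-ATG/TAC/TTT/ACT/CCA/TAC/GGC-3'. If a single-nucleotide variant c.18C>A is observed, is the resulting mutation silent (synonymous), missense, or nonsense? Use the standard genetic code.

Position 18 falls in codon 6: TAC → Tyr.
After the substitution the codon is TAA → Stop.
The new codon is a stop codon, so this is a nonsense mutation.

nonsense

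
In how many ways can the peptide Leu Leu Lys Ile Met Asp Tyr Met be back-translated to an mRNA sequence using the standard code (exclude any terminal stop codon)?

864

Leu: 6 codons.
Leu: 6 codons.
Lys: 2 codons.
Ile: 3 codons.
Met: 1 codon.
Asp: 2 codons.
Tyr: 2 codons.
Met: 1 codon.
6 × 6 × 2 × 3 × 1 × 2 × 2 × 1 = 864.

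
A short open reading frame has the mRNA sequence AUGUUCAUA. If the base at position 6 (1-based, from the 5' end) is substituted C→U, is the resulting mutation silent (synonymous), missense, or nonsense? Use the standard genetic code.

Position 6 falls in codon 2: UUC → Phe.
After the substitution the codon is UUU → Phe.
Both encode Phe, so the change is synonymous.

silent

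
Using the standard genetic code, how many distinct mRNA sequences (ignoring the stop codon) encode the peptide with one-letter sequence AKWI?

Ala: 4 codons.
Lys: 2 codons.
Trp: 1 codon.
Ile: 3 codons.
4 × 2 × 1 × 3 = 24.

24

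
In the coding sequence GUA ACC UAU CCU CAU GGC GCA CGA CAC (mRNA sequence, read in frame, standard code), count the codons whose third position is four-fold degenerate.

6

Codon 1 GUA (Val): third position 4-fold.
Codon 2 ACC (Thr): third position 4-fold.
Codon 3 UAU (Tyr): third position 2-fold.
Codon 4 CCU (Pro): third position 4-fold.
Codon 5 CAU (His): third position 2-fold.
Codon 6 GGC (Gly): third position 4-fold.
Codon 7 GCA (Ala): third position 4-fold.
Codon 8 CGA (Arg): third position 4-fold.
Codon 9 CAC (His): third position 2-fold.
Four-fold degenerate third positions: 6.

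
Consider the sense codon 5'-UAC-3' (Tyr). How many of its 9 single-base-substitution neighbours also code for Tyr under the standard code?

Position 1: none → 0 synonymous.
Position 2: none → 0 synonymous.
Position 3: UAU → 1 synonymous.
Total: 0 + 0 + 1 = 1.

1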